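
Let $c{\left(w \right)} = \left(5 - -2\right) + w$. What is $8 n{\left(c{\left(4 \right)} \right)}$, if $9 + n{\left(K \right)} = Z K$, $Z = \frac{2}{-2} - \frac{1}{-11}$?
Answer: $-152$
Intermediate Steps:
$c{\left(w \right)} = 7 + w$ ($c{\left(w \right)} = \left(5 + 2\right) + w = 7 + w$)
$Z = - \frac{10}{11}$ ($Z = 2 \left(- \frac{1}{2}\right) - - \frac{1}{11} = -1 + \frac{1}{11} = - \frac{10}{11} \approx -0.90909$)
$n{\left(K \right)} = -9 - \frac{10 K}{11}$
$8 n{\left(c{\left(4 \right)} \right)} = 8 \left(-9 - \frac{10 \left(7 + 4\right)}{11}\right) = 8 \left(-9 - 10\right) = 8 \left(-19\right) = -152$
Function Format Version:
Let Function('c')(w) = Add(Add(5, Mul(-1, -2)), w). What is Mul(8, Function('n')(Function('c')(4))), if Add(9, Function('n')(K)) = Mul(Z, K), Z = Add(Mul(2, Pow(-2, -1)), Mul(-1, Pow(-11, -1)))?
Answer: -152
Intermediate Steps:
Function('c')(w) = Add(7, w) (Function('c')(w) = Add(Add(5, 2), w) = Add(7, w))
Z = Rational(-10, 11) (Z = Add(Mul(2, Rational(-1, 2)), Mul(-1, Rational(-1, 11))) = Add(-1, Rational(1, 11)) = Rational(-10, 11) ≈ -0.90909)
Function('n')(K) = Add(-9, Mul(Rational(-10, 11), K))
Mul(8, Function('n')(Function('c')(4))) = Mul(8, Add(-9, Mul(Rational(-10, 11), Add(7, 4)))) = Mul(8, Add(-9, Mul(Rational(-10, 11), 11))) = Mul(8, Add(-9, -10)) = Mul(8, -19) = -152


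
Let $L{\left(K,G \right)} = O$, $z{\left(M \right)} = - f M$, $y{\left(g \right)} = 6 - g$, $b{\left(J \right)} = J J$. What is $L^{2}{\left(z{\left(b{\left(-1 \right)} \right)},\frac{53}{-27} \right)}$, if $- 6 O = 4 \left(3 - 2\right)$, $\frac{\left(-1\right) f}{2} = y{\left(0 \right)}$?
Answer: $\frac{4}{9} \approx 0.44444$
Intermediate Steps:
$b{\left(J \right)} = J^{2}$
$f = -12$ ($f = - 2 \left(6 - 0\right) = - 2 \left(6 + 0\right) = \left(-2\right) 6 = -12$)
$O = - \frac{2}{3}$ ($O = - \frac{4 \left(3 - 2\right)}{6} = - \frac{4 \cdot 1}{6} = \left(- \frac{1}{6}\right) 4 = - \frac{2}{3} \approx -0.66667$)
$z{\left(M \right)} = 12 M$ ($z{\left(M \right)} = \left(-1\right) \left(-12\right) M = 12 M$)
$L{\left(K,G \right)} = - \frac{2}{3}$
$L^{2}{\left(z{\left(b{\left(-1 \right)} \right)},\frac{53}{-27} \right)} = \left(- \frac{2}{3}\right)^{2} = \frac{4}{9}$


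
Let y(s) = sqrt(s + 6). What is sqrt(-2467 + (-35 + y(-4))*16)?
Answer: sqrt(-3027 + 16*sqrt(2)) ≈ 54.812*I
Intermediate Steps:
y(s) = sqrt(6 + s)
sqrt(-2467 + (-35 + y(-4))*16) = sqrt(-2467 + (-35 + sqrt(6 - 4))*16) = sqrt(-2467 + (-35 + sqrt(2))*16) = sqrt(-2467 + (-560 + 16*sqrt(2))) = sqrt(-3027 + 16*sqrt(2))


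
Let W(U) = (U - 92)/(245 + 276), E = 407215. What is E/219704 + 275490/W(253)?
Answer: 31534244395775/35372344 ≈ 8.9149e+5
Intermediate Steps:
W(U) = -92/521 + U/521 (W(U) = (-92 + U)/521 = (-92 + U)*(1/521) = -92/521 + U/521)
E/219704 + 275490/W(253) = 407215/219704 + 275490/(-92/521 + (1/521)*253) = 407215*(1/219704) + 275490/(-92/521 + 253/521) = 407215/219704 + 275490/(161/521) = 407215/219704 + 275490*(521/161) = 407215/219704 + 143530290/161 = 31534244395775/35372344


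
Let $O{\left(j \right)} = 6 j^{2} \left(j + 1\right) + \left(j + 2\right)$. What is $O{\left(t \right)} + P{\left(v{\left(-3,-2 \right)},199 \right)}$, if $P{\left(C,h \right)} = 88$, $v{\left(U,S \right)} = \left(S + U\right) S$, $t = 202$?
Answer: $49699564$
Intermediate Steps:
$v{\left(U,S \right)} = S \left(S + U\right)$
$O{\left(j \right)} = 2 + j + 6 j^{2} \left(1 + j\right)$ ($O{\left(j \right)} = 6 j^{2} \left(1 + j\right) + \left(2 + j\right) = 2 + j + 6 j^{2} \left(1 + j\right)$)
$O{\left(t \right)} + P{\left(v{\left(-3,-2 \right)},199 \right)} = \left(2 + 202 + 6 \cdot 202^{2} + 6 \cdot 202^{3}\right) + 88 = \left(2 + 202 + 6 \cdot 40804 + 6 \cdot 8242408\right) + 88 = \left(2 + 202 + 244824 + 49454448\right) + 88 = 49699476 + 88 = 49699564$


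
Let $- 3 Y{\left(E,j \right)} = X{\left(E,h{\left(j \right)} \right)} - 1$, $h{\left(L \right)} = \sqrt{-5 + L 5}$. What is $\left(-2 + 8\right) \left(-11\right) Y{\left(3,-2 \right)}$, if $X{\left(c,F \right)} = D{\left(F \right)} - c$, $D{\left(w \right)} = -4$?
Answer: $-176$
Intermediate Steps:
$h{\left(L \right)} = \sqrt{-5 + 5 L}$
$X{\left(c,F \right)} = -4 - c$
$Y{\left(E,j \right)} = \frac{5}{3} + \frac{E}{3}$ ($Y{\left(E,j \right)} = - \frac{\left(-4 - E\right) - 1}{3} = - \frac{-5 - E}{3} = \frac{5}{3} + \frac{E}{3}$)
$\left(-2 + 8\right) \left(-11\right) Y{\left(3,-2 \right)} = \left(-2 + 8\right) \left(-11\right) \left(\frac{5}{3} + \frac{1}{3} \cdot 3\right) = 6 \left(-11\right) \left(\frac{5}{3} + 1\right) = \left(-66\right) \frac{8}{3} = -176$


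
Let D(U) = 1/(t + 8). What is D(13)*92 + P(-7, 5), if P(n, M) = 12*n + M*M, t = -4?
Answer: -36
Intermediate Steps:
D(U) = ¼ (D(U) = 1/(-4 + 8) = 1/4 = ¼)
P(n, M) = M² + 12*n (P(n, M) = 12*n + M² = M² + 12*n)
D(13)*92 + P(-7, 5) = (¼)*92 + (5² + 12*(-7)) = 23 + (25 - 84) = 23 - 59 = -36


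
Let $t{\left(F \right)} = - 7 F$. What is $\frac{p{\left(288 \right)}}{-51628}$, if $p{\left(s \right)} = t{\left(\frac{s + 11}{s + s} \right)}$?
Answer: $\frac{2093}{29737728} \approx 7.0382 \cdot 10^{-5}$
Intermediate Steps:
$p{\left(s \right)} = - \frac{7 \left(11 + s\right)}{2 s}$ ($p{\left(s \right)} = - 7 \frac{s + 11}{s + s} = - 7 \frac{11 + s}{2 s} = - \frac{7 \left(11 + s\right)}{2 s}$)
$\frac{p{\left(288 \right)}}{-51628} = \frac{\frac{7}{2} \cdot \frac{1}{288} \left(-11 - 288\right)}{-51628} = \frac{7}{2} \cdot \frac{1}{288} \left(-11 - 288\right) \left(- \frac{1}{51628}\right) = \frac{7}{2} \cdot \frac{1}{288} \left(-299\right) \left(- \frac{1}{51628}\right) = \left(- \frac{2093}{576}\right) \left(- \frac{1}{51628}\right) = \frac{2093}{29737728}$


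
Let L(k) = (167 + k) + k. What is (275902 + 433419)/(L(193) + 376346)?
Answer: 709321/376899 ≈ 1.8820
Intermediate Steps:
L(k) = 167 + 2*k
(275902 + 433419)/(L(193) + 376346) = (275902 + 433419)/((167 + 2*193) + 376346) = 709321/((167 + 386) + 376346) = 709321/(553 + 376346) = 709321/376899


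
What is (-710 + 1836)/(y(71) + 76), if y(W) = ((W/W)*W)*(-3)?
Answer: -1126/137 ≈ -8.2190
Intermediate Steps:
y(W) = -3*W (y(W) = (1*W)*(-3) = W*(-3) = -3*W)
(-710 + 1836)/(y(71) + 76) = (-710 + 1836)/(-3*71 + 76) = 1126/(-213 + 76) = 1126/(-137) = 1126*(-1/137) = -1126/137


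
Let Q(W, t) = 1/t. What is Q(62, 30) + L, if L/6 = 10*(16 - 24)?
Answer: -14399/30 ≈ -479.97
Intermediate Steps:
L = -480 (L = 6*(10*(16 - 24)) = 6*(10*(-8)) = 6*(-80) = -480)
Q(62, 30) + L = 1/30 - 480 = -14399/30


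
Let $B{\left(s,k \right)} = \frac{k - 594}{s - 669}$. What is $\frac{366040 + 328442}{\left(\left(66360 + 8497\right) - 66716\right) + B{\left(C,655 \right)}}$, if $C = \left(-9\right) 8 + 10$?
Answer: $\frac{84611057}{991835} \approx 85.308$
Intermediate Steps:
$C = -62$ ($C = -72 + 10 = -62$)
$B{\left(s,k \right)} = \frac{-594 + k}{-669 + s}$
$\frac{366040 + 328442}{\left(\left(66360 + 8497\right) - 66716\right) + B{\left(C,655 \right)}} = \frac{366040 + 328442}{\left(\left(66360 + 8497\right) - 66716\right) + \frac{-594 + 655}{-669 - 62}} = \frac{694482}{\left(74857 - 66716\right) + \frac{1}{-731} \cdot 61} = \frac{694482}{8141 - \frac{61}{731}} = \frac{694482}{\frac{5951010}{731}} = 694482 \cdot \frac{731}{5951010} = \frac{84611057}{991835}$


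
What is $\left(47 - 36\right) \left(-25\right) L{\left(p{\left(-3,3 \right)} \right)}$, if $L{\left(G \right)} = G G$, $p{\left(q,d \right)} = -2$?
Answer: $-1100$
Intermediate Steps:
$L{\left(G \right)} = G^{2}$
$\left(47 - 36\right) \left(-25\right) L{\left(p{\left(-3,3 \right)} \right)} = \left(47 - 36\right) \left(-25\right) \left(-2\right)^{2} = 11 \left(-25\right) 4 = \left(-275\right) 4 = -1100$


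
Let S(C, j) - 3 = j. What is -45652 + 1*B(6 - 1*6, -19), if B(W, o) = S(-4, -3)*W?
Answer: -45652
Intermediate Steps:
S(C, j) = 3 + j
B(W, o) = 0 (B(W, o) = (3 - 3)*W = 0*W = 0)
-45652 + 1*B(6 - 1*6, -19) = -45652 + 1*0 = -45652 + 0 = -45652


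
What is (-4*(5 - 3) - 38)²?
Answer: 2116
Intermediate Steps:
(-4*(5 - 3) - 38)² = (-4*2 - 38)² = (-8 - 38)² = (-46)² = 2116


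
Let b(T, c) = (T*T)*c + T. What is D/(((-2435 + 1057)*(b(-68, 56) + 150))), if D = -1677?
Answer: 43/9152252 ≈ 4.6983e-6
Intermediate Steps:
b(T, c) = T + c*T² (b(T, c) = T²*c + T = c*T² + T = T + c*T²)
D/(((-2435 + 1057)*(b(-68, 56) + 150))) = -1677*1/((-2435 + 1057)*(-68*(1 - 68*56) + 150)) = -1677*(-1/(1378*(-68*(1 - 3808) + 150))) = -1677*(-1/(1378*(-68*(-3807) + 150))) = -1677*(-1/(1378*(258876 + 150))) = -1677/((-1378*259026)) = -1677/(-356937828) = -1677*(-1/356937828) = 43/9152252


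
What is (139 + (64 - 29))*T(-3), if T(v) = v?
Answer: -522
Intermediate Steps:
(139 + (64 - 29))*T(-3) = (139 + (64 - 29))*(-3) = (139 + 35)*(-3) = 174*(-3) = -522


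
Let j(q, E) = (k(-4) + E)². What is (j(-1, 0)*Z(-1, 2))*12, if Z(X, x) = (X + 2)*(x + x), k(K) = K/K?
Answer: 48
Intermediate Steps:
k(K) = 1
Z(X, x) = 2*x*(2 + X) (Z(X, x) = (2 + X)*(2*x) = 2*x*(2 + X))
j(q, E) = (1 + E)²
(j(-1, 0)*Z(-1, 2))*12 = ((1 + 0)²*(2*2*(2 - 1)))*12 = (1²*(2*2*1))*12 = (1*4)*12 = 4*12 = 48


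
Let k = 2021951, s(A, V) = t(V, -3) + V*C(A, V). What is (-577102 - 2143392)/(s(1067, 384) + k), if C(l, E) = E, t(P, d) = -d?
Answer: -1360247/1084705 ≈ -1.2540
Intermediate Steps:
s(A, V) = 3 + V**2 (s(A, V) = -1*(-3) + V*V = 3 + V**2)
(-577102 - 2143392)/(s(1067, 384) + k) = (-577102 - 2143392)/((3 + 384**2) + 2021951) = -2720494/((3 + 147456) + 2021951) = -2720494/(147459 + 2021951) = -2720494/2169410 = -2720494*1/2169410 = -1360247/1084705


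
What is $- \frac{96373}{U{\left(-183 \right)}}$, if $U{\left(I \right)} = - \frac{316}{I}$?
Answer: $- \frac{17636259}{316} \approx -55811.0$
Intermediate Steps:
$- \frac{96373}{U{\left(-183 \right)}} = - \frac{96373}{\left(-316\right) \frac{1}{-183}} = - \frac{96373}{\left(-316\right) \left(- \frac{1}{183}\right)} = - \frac{96373}{\frac{316}{183}} = \left(-96373\right) \frac{183}{316} = - \frac{17636259}{316}$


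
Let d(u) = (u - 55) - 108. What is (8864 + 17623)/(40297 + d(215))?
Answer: 26487/40349 ≈ 0.65645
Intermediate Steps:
d(u) = -163 + u (d(u) = (-55 + u) - 108 = -163 + u)
(8864 + 17623)/(40297 + d(215)) = (8864 + 17623)/(40297 + (-163 + 215)) = 26487/(40297 + 52) = 26487/40349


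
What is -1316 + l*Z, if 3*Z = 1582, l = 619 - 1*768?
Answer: -239666/3 ≈ -79889.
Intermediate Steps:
l = -149 (l = 619 - 768 = -149)
Z = 1582/3 (Z = (1/3)*1582 = 1582/3 ≈ 527.33)
-1316 + l*Z = -1316 - 149*1582/3 = -1316 - 235718/3 = -239666/3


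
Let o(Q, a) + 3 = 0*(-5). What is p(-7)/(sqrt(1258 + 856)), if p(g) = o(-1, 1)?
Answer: -3*sqrt(2114)/2114 ≈ -0.065248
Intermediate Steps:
o(Q, a) = -3 (o(Q, a) = -3 + 0*(-5) = -3 + 0 = -3)
p(g) = -3
p(-7)/(sqrt(1258 + 856)) = -3/sqrt(1258 + 856) = -3*sqrt(2114)/2114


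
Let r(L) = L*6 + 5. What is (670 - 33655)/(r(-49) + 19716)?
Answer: -32985/19427 ≈ -1.6979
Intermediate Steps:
r(L) = 5 + 6*L (r(L) = 6*L + 5 = 5 + 6*L)
(670 - 33655)/(r(-49) + 19716) = (670 - 33655)/((5 + 6*(-49)) + 19716) = -32985/((5 - 294) + 19716) = -32985/(-289 + 19716) = -32985/19427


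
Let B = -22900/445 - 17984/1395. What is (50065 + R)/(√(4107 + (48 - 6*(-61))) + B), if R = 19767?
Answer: 69270426683004960/5853869272049 + 1076422851793800*√4521/5853869272049 ≈ 24197.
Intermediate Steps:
B = -7989676/124155 (B = -22900*1/445 - 17984*1/1395 = -4580/89 - 17984/1395 = -7989676/124155 ≈ -64.352)
(50065 + R)/(√(4107 + (48 - 6*(-61))) + B) = (50065 + 19767)/(√(4107 + (48 - 6*(-61))) - 7989676/124155) = 69832/(√(4107 + (48 + 366)) - 7989676/124155) = 69832/(√(4107 + 414) - 7989676/124155) = 69832/(√4521 - 7989676/124155) = 69832/(-7989676/124155 + √4521)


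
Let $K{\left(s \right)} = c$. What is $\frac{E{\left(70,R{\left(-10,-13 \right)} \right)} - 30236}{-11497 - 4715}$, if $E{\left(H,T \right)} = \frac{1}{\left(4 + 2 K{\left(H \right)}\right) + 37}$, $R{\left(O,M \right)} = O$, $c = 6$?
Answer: $\frac{534169}{286412} \approx 1.865$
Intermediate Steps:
$K{\left(s \right)} = 6$
$E{\left(H,T \right)} = \frac{1}{53}$ ($E{\left(H,T \right)} = \frac{1}{\left(4 + 2 \cdot 6\right) + 37} = \frac{1}{\left(4 + 12\right) + 37} = \frac{1}{16 + 37} = \frac{1}{53}$)
$\frac{E{\left(70,R{\left(-10,-13 \right)} \right)} - 30236}{-11497 - 4715} = \frac{\frac{1}{53} - 30236}{-11497 - 4715} = - \frac{1602507}{53 \left(-11497 - 4715\right)} = - \frac{1602507}{53 \left(-16212\right)} = \left(- \frac{1602507}{53}\right) \left(- \frac{1}{16212}\right) = \frac{534169}{286412}$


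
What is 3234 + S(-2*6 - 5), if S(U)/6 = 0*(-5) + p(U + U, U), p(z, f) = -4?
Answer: 3210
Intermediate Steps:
S(U) = -24 (S(U) = 6*(0*(-5) - 4) = 6*(0 - 4) = 6*(-4) = -24)
3234 + S(-2*6 - 5) = 3234 - 24 = 3210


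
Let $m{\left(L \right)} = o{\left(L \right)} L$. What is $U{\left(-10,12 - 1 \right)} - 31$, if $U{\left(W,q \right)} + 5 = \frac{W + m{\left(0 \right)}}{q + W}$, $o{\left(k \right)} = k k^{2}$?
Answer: $-46$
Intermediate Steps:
$o{\left(k \right)} = k^{3}$
$m{\left(L \right)} = L^{4}$ ($m{\left(L \right)} = L^{3} L = L^{4}$)
$U{\left(W,q \right)} = -5 + \frac{W}{W + q}$ ($U{\left(W,q \right)} = -5 + \frac{W + 0^{4}}{q + W} = -5 + \frac{W + 0}{W + q} = -5 + \frac{W}{W + q}$)
$U{\left(-10,12 - 1 \right)} - 31 = \frac{- 5 \left(12 - 1\right) - -40}{-10 + \left(12 - 1\right)} - 31 = \frac{- 5 \left(12 - 1\right) + 40}{-10 + \left(12 - 1\right)} - 31 = \frac{\left(-5\right) 11 + 40}{-10 + 11} - 31 = \frac{-55 + 40}{1} - 31 = 1 \left(-15\right) - 31 = -15 - 31 = -46$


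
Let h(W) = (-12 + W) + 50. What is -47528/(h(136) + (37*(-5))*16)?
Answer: 23764/1393 ≈ 17.060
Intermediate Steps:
h(W) = 38 + W
-47528/(h(136) + (37*(-5))*16) = -47528/((38 + 136) + (37*(-5))*16) = -47528/(174 - 185*16) = -47528/(174 - 2960) = -47528/(-2786) = -47528*(-1/2786) = 23764/1393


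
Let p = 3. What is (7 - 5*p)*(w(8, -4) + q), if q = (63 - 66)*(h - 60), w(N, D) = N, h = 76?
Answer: 320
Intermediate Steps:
q = -48 (q = (63 - 66)*(76 - 60) = -3*16 = -48)
(7 - 5*p)*(w(8, -4) + q) = (7 - 5*3)*(8 - 48) = (7 - 15)*(-40) = -8*(-40) = 320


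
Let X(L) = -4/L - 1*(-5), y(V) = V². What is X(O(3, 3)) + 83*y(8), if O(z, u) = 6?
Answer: 15949/3 ≈ 5316.3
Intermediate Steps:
X(L) = 5 - 4/L (X(L) = -4/L + 5 = 5 - 4/L)
X(O(3, 3)) + 83*y(8) = (5 - 4/6) + 83*8² = (5 - 4*⅙) + 83*64 = (5 - ⅔) + 5312 = 13/3 + 5312 = 15949/3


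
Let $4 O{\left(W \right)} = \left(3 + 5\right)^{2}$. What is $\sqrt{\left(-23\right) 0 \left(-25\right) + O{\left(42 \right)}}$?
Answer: $4$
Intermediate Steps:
$O{\left(W \right)} = 16$ ($O{\left(W \right)} = \frac{\left(3 + 5\right)^{2}}{4} = \frac{8^{2}}{4} = \frac{1}{4} \cdot 64 = 16$)
$\sqrt{\left(-23\right) 0 \left(-25\right) + O{\left(42 \right)}} = \sqrt{\left(-23\right) 0 \left(-25\right) + 16} = \sqrt{0 \left(-25\right) + 16} = \sqrt{0 + 16} = \sqrt{16} = 4$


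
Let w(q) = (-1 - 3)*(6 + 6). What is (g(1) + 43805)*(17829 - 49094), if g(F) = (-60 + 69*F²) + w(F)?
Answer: -1368343990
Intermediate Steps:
w(q) = -48 (w(q) = -4*12 = -48)
g(F) = -108 + 69*F² (g(F) = (-60 + 69*F²) - 48 = -108 + 69*F²)
(g(1) + 43805)*(17829 - 49094) = ((-108 + 69*1²) + 43805)*(17829 - 49094) = ((-108 + 69*1) + 43805)*(-31265) = ((-108 + 69) + 43805)*(-31265) = (-39 + 43805)*(-31265) = 43766*(-31265) = -1368343990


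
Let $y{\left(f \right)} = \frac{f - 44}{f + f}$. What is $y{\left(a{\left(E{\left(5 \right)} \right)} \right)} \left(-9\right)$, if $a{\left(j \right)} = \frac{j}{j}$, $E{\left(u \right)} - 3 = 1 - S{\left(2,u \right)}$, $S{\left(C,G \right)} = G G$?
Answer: $\frac{387}{2} \approx 193.5$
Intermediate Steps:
$S{\left(C,G \right)} = G^{2}$
$E{\left(u \right)} = 4 - u^{2}$ ($E{\left(u \right)} = 3 - \left(-1 + u^{2}\right) = 4 - u^{2}$)
$a{\left(j \right)} = 1$
$y{\left(f \right)} = \frac{-44 + f}{2 f}$
$y{\left(a{\left(E{\left(5 \right)} \right)} \right)} \left(-9\right) = \frac{-44 + 1}{2 \cdot 1} \left(-9\right) = \frac{1}{2} \cdot 1 \left(-43\right) \left(-9\right) = \left(- \frac{43}{2}\right) \left(-9\right) = \frac{387}{2}$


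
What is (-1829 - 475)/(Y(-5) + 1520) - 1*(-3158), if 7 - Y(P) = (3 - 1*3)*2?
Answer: 1606654/509 ≈ 3156.5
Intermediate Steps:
Y(P) = 7 (Y(P) = 7 - (3 - 1*3)*2 = 7 - (3 - 3)*2 = 7 - 0*2 = 7 - 1*0 = 7 + 0 = 7)
(-1829 - 475)/(Y(-5) + 1520) - 1*(-3158) = (-1829 - 475)/(7 + 1520) - 1*(-3158) = -2304/1527 + 3158 = -2304*1/1527 + 3158 = -768/509 + 3158 = 1606654/509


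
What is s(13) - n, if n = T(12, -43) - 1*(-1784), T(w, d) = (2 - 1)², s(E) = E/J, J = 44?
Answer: -78527/44 ≈ -1784.7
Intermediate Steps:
s(E) = E/44
T(w, d) = 1 (T(w, d) = 1² = 1)
n = 1785 (n = 1 - 1*(-1784) = 1 + 1784 = 1785)
s(13) - n = (1/44)*13 - 1*1785 = 13/44 - 1785 = -78527/44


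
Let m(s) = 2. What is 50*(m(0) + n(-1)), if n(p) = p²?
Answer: 150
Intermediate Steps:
50*(m(0) + n(-1)) = 50*(2 + (-1)²) = 50*(2 + 1) = 50*3 = 150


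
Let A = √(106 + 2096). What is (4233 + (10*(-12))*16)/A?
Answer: 771*√2202/734 ≈ 49.291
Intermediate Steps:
A = √2202 ≈ 46.925
(4233 + (10*(-12))*16)/A = (4233 + (10*(-12))*16)/(√2202) = (4233 - 120*16)*(√2202/2202) = (4233 - 1920)*(√2202/2202) = 2313*(√2202/2202) = 771*√2202/734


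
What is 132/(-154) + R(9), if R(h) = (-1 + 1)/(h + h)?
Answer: -6/7 ≈ -0.85714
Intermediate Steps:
R(h) = 0 (R(h) = 0/((2*h)) = 0*(1/(2*h)) = 0)
132/(-154) + R(9) = 132/(-154) + 0 = 132*(-1/154) + 0 = -6/7 + 0 = -6/7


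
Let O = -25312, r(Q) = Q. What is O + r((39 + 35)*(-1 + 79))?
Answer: -19540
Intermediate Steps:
O + r((39 + 35)*(-1 + 79)) = -25312 + (39 + 35)*(-1 + 79) = -25312 + 74*78 = -25312 + 5772 = -19540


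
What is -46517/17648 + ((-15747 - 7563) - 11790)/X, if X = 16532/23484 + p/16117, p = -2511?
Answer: -112723231758913/1760370352 ≈ -64034.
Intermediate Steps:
X = 51869480/94622907 (X = 16532/23484 - 2511/16117 = 16532*(1/23484) - 2511*1/16117 = 4133/5871 - 2511/16117 = 51869480/94622907 ≈ 0.54817)
-46517/17648 + ((-15747 - 7563) - 11790)/X = -46517/17648 + ((-15747 - 7563) - 11790)/(51869480/94622907) = -46517*1/17648 + (-23310 - 11790)*(94622907/51869480) = -46517/17648 - 35100*94622907/51869480 = -46517/17648 - 12774092445/199498 = -112723231758913/1760370352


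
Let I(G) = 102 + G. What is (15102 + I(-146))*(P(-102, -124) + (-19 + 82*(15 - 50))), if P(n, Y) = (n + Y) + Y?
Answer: -48772862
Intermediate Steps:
P(n, Y) = n + 2*Y (P(n, Y) = (Y + n) + Y = n + 2*Y)
(15102 + I(-146))*(P(-102, -124) + (-19 + 82*(15 - 50))) = (15102 + (102 - 146))*((-102 + 2*(-124)) + (-19 + 82*(15 - 50))) = (15102 - 44)*((-102 - 248) + (-19 + 82*(-35))) = 15058*(-350 + (-19 - 2870)) = 15058*(-350 - 2889) = 15058*(-3239) = -48772862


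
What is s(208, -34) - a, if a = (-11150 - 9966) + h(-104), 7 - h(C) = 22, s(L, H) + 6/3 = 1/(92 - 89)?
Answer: 63388/3 ≈ 21129.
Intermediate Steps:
s(L, H) = -5/3 (s(L, H) = -2 + 1/(92 - 89) = -2 + 1/3 = -5/3)
h(C) = -15 (h(C) = 7 - 1*22 = 7 - 22 = -15)
a = -21131 (a = (-11150 - 9966) - 15 = -21116 - 15 = -21131)
s(208, -34) - a = -5/3 - 1*(-21131) = -5/3 + 21131 = 63388/3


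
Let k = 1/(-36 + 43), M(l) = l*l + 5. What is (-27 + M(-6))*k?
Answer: 2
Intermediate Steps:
M(l) = 5 + l**2 (M(l) = l**2 + 5 = 5 + l**2)
k = 1/7 ≈ 0.14286
(-27 + M(-6))*k = (-27 + (5 + (-6)**2))*(1/7) = (-27 + (5 + 36))*(1/7) = (-27 + 41)*(1/7) = 14*(1/7) = 2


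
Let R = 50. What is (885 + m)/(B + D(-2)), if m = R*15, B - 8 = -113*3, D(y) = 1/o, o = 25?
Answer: -13625/2758 ≈ -4.9402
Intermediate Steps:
D(y) = 1/25
B = -331 (B = 8 - 113*3 = 8 - 339 = -331)
m = 750 (m = 50*15 = 750)
(885 + m)/(B + D(-2)) = (885 + 750)/(-331 + 1/25) = 1635/(-8274/25) = 1635*(-25/8274) = -13625/2758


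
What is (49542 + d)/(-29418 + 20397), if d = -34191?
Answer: -5117/3007 ≈ -1.7017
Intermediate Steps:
(49542 + d)/(-29418 + 20397) = (49542 - 34191)/(-29418 + 20397) = 15351/(-9021) = 15351*(-1/9021) = -5117/3007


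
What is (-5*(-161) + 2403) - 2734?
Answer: 474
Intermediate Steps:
(-5*(-161) + 2403) - 2734 = (805 + 2403) - 2734 = 3208 - 2734 = 474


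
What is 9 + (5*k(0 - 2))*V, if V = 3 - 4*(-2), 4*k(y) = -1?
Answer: -19/4 ≈ -4.7500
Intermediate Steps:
k(y) = -¼ (k(y) = (¼)*(-1) = -¼)
V = 11 (V = 3 + 8 = 11)
9 + (5*k(0 - 2))*V = 9 + (5*(-¼))*11 = 9 - 5/4*11 = 9 - 55/4 = -19/4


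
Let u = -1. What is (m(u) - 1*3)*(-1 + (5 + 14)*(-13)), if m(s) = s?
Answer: 992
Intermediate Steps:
(m(u) - 1*3)*(-1 + (5 + 14)*(-13)) = (-1 - 1*3)*(-1 + (5 + 14)*(-13)) = (-1 - 3)*(-1 + 19*(-13)) = -4*(-1 - 247) = -4*(-248) = 992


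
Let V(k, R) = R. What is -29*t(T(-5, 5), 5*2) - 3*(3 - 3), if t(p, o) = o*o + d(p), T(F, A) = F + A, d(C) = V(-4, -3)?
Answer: -2813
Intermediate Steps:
d(C) = -3
T(F, A) = A + F
t(p, o) = -3 + o² (t(p, o) = o*o - 3 = o² - 3 = -3 + o²)
-29*t(T(-5, 5), 5*2) - 3*(3 - 3) = -29*(-3 + (5*2)²) - 3*(3 - 3) = -29*(-3 + 10²) - 3*0 = -29*(-3 + 100) + 0 = -29*97 + 0 = -2813 + 0 = -2813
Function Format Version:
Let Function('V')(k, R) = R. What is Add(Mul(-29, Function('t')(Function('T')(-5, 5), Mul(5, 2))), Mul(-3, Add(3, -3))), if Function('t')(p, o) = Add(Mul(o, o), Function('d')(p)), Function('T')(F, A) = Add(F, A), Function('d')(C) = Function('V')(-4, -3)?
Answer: -2813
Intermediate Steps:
Function('d')(C) = -3
Function('T')(F, A) = Add(A, F)
Function('t')(p, o) = Add(-3, Pow(o, 2)) (Function('t')(p, o) = Add(Mul(o, o), -3) = Add(Pow(o, 2), -3) = Add(-3, Pow(o, 2)))
Add(Mul(-29, Function('t')(Function('T')(-5, 5), Mul(5, 2))), Mul(-3, Add(3, -3))) = Add(Mul(-29, Add(-3, Pow(Mul(5, 2), 2))), Mul(-3, Add(3, -3))) = Add(Mul(-29, Add(-3, Pow(10, 2))), Mul(-3, 0)) = Add(Mul(-29, Add(-3, 100)), 0) = Add(Mul(-29, 97), 0) = Add(-2813, 0) = -2813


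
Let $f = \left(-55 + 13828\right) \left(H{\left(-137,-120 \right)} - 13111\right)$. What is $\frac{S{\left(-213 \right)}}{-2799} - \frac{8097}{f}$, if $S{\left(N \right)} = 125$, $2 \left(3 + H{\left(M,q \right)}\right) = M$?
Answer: $- \frac{15115105373}{338795760285} \approx -0.044614$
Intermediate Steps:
$H{\left(M,q \right)} = -3 + \frac{M}{2}$
$f = - \frac{363125145}{2}$ ($f = \left(-55 + 13828\right) \left(\left(-3 + \frac{1}{2} \left(-137\right)\right) - 13111\right) = 13773 \left(\left(-3 - \frac{137}{2}\right) - 13111\right) = 13773 \left(- \frac{143}{2} - 13111\right) = 13773 \left(- \frac{26365}{2}\right) = - \frac{363125145}{2} \approx -1.8156 \cdot 10^{8}$)
$\frac{S{\left(-213 \right)}}{-2799} - \frac{8097}{f} = \frac{125}{-2799} - \frac{8097}{- \frac{363125145}{2}} = 125 \left(- \frac{1}{2799}\right) - - \frac{5398}{121041715} = - \frac{125}{2799} + \frac{5398}{121041715} = - \frac{15115105373}{338795760285}$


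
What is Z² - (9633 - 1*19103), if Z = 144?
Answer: 30206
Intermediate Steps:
Z² - (9633 - 1*19103) = 144² - (9633 - 1*19103) = 20736 - (9633 - 19103) = 20736 - 1*(-9470) = 20736 + 9470 = 30206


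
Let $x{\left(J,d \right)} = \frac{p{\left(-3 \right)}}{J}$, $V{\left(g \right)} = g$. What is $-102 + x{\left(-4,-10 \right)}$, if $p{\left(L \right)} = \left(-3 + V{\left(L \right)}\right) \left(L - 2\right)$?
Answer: $- \frac{219}{2} \approx -109.5$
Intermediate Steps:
$p{\left(L \right)} = \left(-3 + L\right) \left(-2 + L\right)$ ($p{\left(L \right)} = \left(-3 + L\right) \left(L - 2\right) = \left(-3 + L\right) \left(-2 + L\right)$)
$x{\left(J,d \right)} = \frac{30}{J}$ ($x{\left(J,d \right)} = \frac{6 + \left(-3\right)^{2} - -15}{J} = \frac{6 + 9 + 15}{J} = \frac{30}{J}$)
$-102 + x{\left(-4,-10 \right)} = -102 + \frac{30}{-4} = -102 + 30 \left(- \frac{1}{4}\right) = -102 - \frac{15}{2} = - \frac{219}{2}$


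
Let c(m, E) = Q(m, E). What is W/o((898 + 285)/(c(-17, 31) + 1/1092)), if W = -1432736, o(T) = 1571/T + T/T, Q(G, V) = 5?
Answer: -1850859943296/9871067 ≈ -1.8750e+5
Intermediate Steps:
c(m, E) = 5
o(T) = 1 + 1571/T (o(T) = 1571/T + 1 = 1 + 1571/T)
W/o((898 + 285)/(c(-17, 31) + 1/1092)) = -1432736*(898 + 285)/((5 + 1/1092)*(1571 + (898 + 285)/(5 + 1/1092))) = -1432736*1183/((5 + 1/1092)*(1571 + 1183/(5 + 1/1092))) = -1432736*1291836/(5461*(1571 + 1183/(5461/1092))) = -1432736*1291836/(5461*(1571 + 1183*(1092/5461))) = -1432736*1291836/(5461*(1571 + 1291836/5461)) = -1432736/((5461/1291836)*(9871067/5461)) = -1432736/9871067/1291836 = -1432736*1291836/9871067 = -1850859943296/9871067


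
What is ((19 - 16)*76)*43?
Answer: 9804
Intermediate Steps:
((19 - 16)*76)*43 = (3*76)*43 = 228*43 = 9804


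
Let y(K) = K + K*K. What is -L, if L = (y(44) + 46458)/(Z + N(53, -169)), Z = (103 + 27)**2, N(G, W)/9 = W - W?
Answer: -1863/650 ≈ -2.8662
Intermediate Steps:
N(G, W) = 0 (N(G, W) = 9*(W - W) = 9*0 = 0)
Z = 16900 (Z = 130**2 = 16900)
y(K) = K + K**2
L = 1863/650 (L = (44*(1 + 44) + 46458)/(16900 + 0) = (44*45 + 46458)/16900 = (1980 + 46458)*(1/16900) = 48438*(1/16900) = 1863/650 ≈ 2.8662)
-L = -1*1863/650 = -1863/650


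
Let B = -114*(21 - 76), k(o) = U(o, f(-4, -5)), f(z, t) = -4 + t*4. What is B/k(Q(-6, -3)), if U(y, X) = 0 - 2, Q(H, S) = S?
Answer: -3135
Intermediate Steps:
f(z, t) = -4 + 4*t
U(y, X) = -2
k(o) = -2
B = 6270 (B = -114*(-55) = 6270)
B/k(Q(-6, -3)) = 6270/(-2) = 6270*(-1/2) = -3135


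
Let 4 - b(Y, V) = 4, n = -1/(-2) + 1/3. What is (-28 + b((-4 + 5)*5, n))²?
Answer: 784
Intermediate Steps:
n = ⅚ (n = -1*(-½) + 1*(⅓) = ½ + ⅓ = ⅚ ≈ 0.83333)
b(Y, V) = 0 (b(Y, V) = 4 - 1*4 = 4 - 4 = 0)
(-28 + b((-4 + 5)*5, n))² = (-28 + 0)² = (-28)² = 784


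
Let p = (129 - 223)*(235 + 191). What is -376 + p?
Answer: -40420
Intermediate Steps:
p = -40044 (p = -94*426 = -40044)
-376 + p = -376 - 40044 = -40420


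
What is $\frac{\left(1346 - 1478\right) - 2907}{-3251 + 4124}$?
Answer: $- \frac{1013}{291} \approx -3.4811$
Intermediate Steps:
$\frac{\left(1346 - 1478\right) - 2907}{-3251 + 4124} = \frac{\left(1346 - 1478\right) - 2907}{873} = \left(-132 - 2907\right) \frac{1}{873} = \left(-3039\right) \frac{1}{873} = - \frac{1013}{291}$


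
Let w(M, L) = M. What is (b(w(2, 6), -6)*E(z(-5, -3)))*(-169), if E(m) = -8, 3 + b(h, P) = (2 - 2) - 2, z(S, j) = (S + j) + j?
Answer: -6760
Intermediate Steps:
z(S, j) = S + 2*j
b(h, P) = -5 (b(h, P) = -3 + ((2 - 2) - 2) = -3 + (0 - 2) = -3 - 2 = -5)
(b(w(2, 6), -6)*E(z(-5, -3)))*(-169) = -5*(-8)*(-169) = 40*(-169) = -6760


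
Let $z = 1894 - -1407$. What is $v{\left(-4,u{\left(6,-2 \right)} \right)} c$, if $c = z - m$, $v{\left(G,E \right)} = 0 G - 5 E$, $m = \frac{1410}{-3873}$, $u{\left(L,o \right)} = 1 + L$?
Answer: $- \frac{149172135}{1291} \approx -1.1555 \cdot 10^{5}$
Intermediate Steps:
$m = - \frac{470}{1291}$ ($m = 1410 \left(- \frac{1}{3873}\right) = - \frac{470}{1291} \approx -0.36406$)
$z = 3301$ ($z = 1894 + 1407 = 3301$)
$v{\left(G,E \right)} = - 5 E$ ($v{\left(G,E \right)} = 0 - 5 E = - 5 E$)
$c = \frac{4262061}{1291}$ ($c = 3301 - - \frac{470}{1291} = 3301 + \frac{470}{1291} = \frac{4262061}{1291} \approx 3301.4$)
$v{\left(-4,u{\left(6,-2 \right)} \right)} c = - 5 \left(1 + 6\right) \frac{4262061}{1291} = \left(-5\right) 7 \cdot \frac{4262061}{1291} = \left(-35\right) \frac{4262061}{1291} = - \frac{149172135}{1291}$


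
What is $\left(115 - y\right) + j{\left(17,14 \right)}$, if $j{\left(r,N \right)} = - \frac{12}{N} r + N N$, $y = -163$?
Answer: $\frac{3216}{7} \approx 459.43$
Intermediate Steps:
$j{\left(r,N \right)} = N^{2} - \frac{12 r}{N}$ ($j{\left(r,N \right)} = - \frac{12 r}{N} + N^{2} = N^{2} - \frac{12 r}{N}$)
$\left(115 - y\right) + j{\left(17,14 \right)} = \left(115 - -163\right) + \frac{14^{3} - 204}{14} = \left(115 + 163\right) + \frac{2744 - 204}{14} = 278 + \frac{1}{14} \cdot 2540 = 278 + \frac{1270}{7} = \frac{3216}{7}$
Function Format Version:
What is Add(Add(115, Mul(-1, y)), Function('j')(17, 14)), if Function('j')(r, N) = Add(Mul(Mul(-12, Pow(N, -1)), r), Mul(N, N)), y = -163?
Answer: Rational(3216, 7) ≈ 459.43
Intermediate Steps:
Function('j')(r, N) = Add(Pow(N, 2), Mul(-12, r, Pow(N, -1))) (Function('j')(r, N) = Add(Mul(-12, r, Pow(N, -1)), Pow(N, 2)) = Add(Pow(N, 2), Mul(-12, r, Pow(N, -1))))
Add(Add(115, Mul(-1, y)), Function('j')(17, 14)) = Add(Add(115, Mul(-1, -163)), Mul(Pow(14, -1), Add(Pow(14, 3), Mul(-12, 17)))) = Add(Add(115, 163), Mul(Rational(1, 14), Add(2744, -204))) = Add(278, Mul(Rational(1, 14), 2540)) = Add(278, Rational(1270, 7)) = Rational(3216, 7)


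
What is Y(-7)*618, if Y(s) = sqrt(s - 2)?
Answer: 1854*I ≈ 1854.0*I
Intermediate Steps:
Y(s) = sqrt(-2 + s)
Y(-7)*618 = sqrt(-2 - 7)*618 = sqrt(-9)*618 = (3*I)*618 = 1854*I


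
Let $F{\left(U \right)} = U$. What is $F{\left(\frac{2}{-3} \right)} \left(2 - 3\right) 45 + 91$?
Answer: $121$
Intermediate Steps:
$F{\left(\frac{2}{-3} \right)} \left(2 - 3\right) 45 + 91 = \frac{2}{-3} \left(2 - 3\right) 45 + 91 = 2 \left(- \frac{1}{3}\right) \left(-1\right) 45 + 91 = \left(- \frac{2}{3}\right) \left(-1\right) 45 + 91 = \frac{2}{3} \cdot 45 + 91 = 30 + 91 = 121$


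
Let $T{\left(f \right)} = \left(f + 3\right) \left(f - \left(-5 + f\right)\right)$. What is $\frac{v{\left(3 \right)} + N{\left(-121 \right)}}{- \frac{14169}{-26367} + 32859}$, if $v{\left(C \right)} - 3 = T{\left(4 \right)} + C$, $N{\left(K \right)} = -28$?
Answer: $\frac{114257}{288802474} \approx 0.00039562$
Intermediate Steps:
$T{\left(f \right)} = 15 + 5 f$ ($T{\left(f \right)} = \left(3 + f\right) 5 = 15 + 5 f$)
$v{\left(C \right)} = 38 + C$ ($v{\left(C \right)} = 3 + \left(\left(15 + 5 \cdot 4\right) + C\right) = 3 + \left(\left(15 + 20\right) + C\right) = 3 + \left(35 + C\right) = 38 + C$)
$\frac{v{\left(3 \right)} + N{\left(-121 \right)}}{- \frac{14169}{-26367} + 32859} = \frac{\left(38 + 3\right) - 28}{- \frac{14169}{-26367} + 32859} = \frac{41 - 28}{\left(-14169\right) \left(- \frac{1}{26367}\right) + 32859} = \frac{13}{\frac{4723}{8789} + 32859} = \frac{13}{\frac{288802474}{8789}} = 13 \cdot \frac{8789}{288802474} = \frac{114257}{288802474}$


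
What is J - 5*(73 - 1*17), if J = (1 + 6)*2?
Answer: -266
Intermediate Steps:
J = 14 (J = 7*2 = 14)
J - 5*(73 - 1*17) = 14 - 5*(73 - 1*17) = 14 - 5*(73 - 17) = 14 - 5*56 = 14 - 280 = -266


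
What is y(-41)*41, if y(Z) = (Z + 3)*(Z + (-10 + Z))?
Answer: 143336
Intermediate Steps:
y(Z) = (-10 + 2*Z)*(3 + Z) (y(Z) = (3 + Z)*(-10 + 2*Z) = (-10 + 2*Z)*(3 + Z))
y(-41)*41 = (-30 - 4*(-41) + 2*(-41)²)*41 = (-30 + 164 + 2*1681)*41 = (-30 + 164 + 3362)*41 = 3496*41 = 143336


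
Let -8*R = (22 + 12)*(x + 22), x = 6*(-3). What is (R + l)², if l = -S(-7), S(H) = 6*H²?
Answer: 96721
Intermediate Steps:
x = -18
R = -17 (R = -(22 + 12)*(-18 + 22)/8 = -17*4/4 = -⅛*136 = -17)
l = -294 (l = -6*(-7)² = -6*49 = -1*294 = -294)
(R + l)² = (-17 - 294)² = (-311)² = 96721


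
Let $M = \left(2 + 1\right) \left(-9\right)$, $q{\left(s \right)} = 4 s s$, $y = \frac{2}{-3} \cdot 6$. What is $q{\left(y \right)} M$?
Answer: $-1728$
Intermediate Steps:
$y = -4$ ($y = 2 \left(- \frac{1}{3}\right) 6 = \left(- \frac{2}{3}\right) 6 = -4$)
$q{\left(s \right)} = 4 s^{2}$
$M = -27$ ($M = 3 \left(-9\right) = -27$)
$q{\left(y \right)} M = 4 \left(-4\right)^{2} \left(-27\right) = 4 \cdot 16 \left(-27\right) = 64 \left(-27\right) = -1728$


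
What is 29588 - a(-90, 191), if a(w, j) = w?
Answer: 29678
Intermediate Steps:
29588 - a(-90, 191) = 29588 - 1*(-90) = 29588 + 90 = 29678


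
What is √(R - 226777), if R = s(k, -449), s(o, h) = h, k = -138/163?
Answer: I*√227226 ≈ 476.68*I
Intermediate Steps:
k = -138/163 (k = -138*1/163 = -138/163 ≈ -0.84663)
R = -449
√(R - 226777) = √(-449 - 226777) = √(-227226) = I*√227226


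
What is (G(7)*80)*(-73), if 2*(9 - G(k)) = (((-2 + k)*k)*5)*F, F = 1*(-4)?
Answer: -2096560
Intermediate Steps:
F = -4
G(k) = 9 + 10*k*(-2 + k) (G(k) = 9 - ((-2 + k)*k)*5*(-4)/2 = 9 - (k*(-2 + k))*5*(-4)/2 = 9 - 5*k*(-2 + k)*(-4)/2 = 9 - (-10)*k*(-2 + k) = 9 + 10*k*(-2 + k))
(G(7)*80)*(-73) = ((9 - 20*7 + 10*7**2)*80)*(-73) = ((9 - 140 + 10*49)*80)*(-73) = ((9 - 140 + 490)*80)*(-73) = (359*80)*(-73) = 28720*(-73) = -2096560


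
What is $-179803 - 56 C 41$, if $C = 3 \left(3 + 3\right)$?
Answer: $-221131$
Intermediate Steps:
$C = 18$ ($C = 3 \cdot 6 = 18$)
$-179803 - 56 C 41 = -179803 - 56 \cdot 18 \cdot 41 = -179803 - 1008 \cdot 41 = -179803 - 41328 = -221131$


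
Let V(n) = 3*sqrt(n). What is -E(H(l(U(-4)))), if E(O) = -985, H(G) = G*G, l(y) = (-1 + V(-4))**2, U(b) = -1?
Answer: 985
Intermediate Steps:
l(y) = (-1 + 6*I)**2 (l(y) = (-1 + 3*sqrt(-4))**2 = (-1 + 3*(2*I))**2 = (-1 + 6*I)**2)
H(G) = G**2
-E(H(l(U(-4)))) = -1*(-985) = 985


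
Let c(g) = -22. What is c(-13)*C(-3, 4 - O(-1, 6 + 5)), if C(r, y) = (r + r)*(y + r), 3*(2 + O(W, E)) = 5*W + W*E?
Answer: 1100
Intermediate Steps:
O(W, E) = -2 + 5*W/3 + E*W/3 (O(W, E) = -2 + (5*W + W*E)/3 = -2 + (5*W + E*W)/3 = -2 + (5*W/3 + E*W/3) = -2 + 5*W/3 + E*W/3)
C(r, y) = 2*r*(r + y) (C(r, y) = (2*r)*(r + y) = 2*r*(r + y))
c(-13)*C(-3, 4 - O(-1, 6 + 5)) = -44*(-3)*(-3 + (4 - (-2 + (5/3)*(-1) + (1/3)*(6 + 5)*(-1)))) = -44*(-3)*(-3 + (4 - (-2 - 5/3 + (1/3)*11*(-1)))) = -44*(-3)*(-3 + (4 - (-2 - 5/3 - 11/3))) = -44*(-3)*(-3 + (4 - 1*(-22/3))) = -44*(-3)*(-3 + (4 + 22/3)) = -44*(-3)*(-3 + 34/3) = -44*(-3)*25/3 = -22*(-50) = 1100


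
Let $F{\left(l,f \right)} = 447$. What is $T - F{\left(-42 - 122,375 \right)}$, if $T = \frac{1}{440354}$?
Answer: $- \frac{196838237}{440354} \approx -447.0$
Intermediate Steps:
$T = \frac{1}{440354} \approx 2.2709 \cdot 10^{-6}$
$T - F{\left(-42 - 122,375 \right)} = \frac{1}{440354} - 447 = - \frac{196838237}{440354}$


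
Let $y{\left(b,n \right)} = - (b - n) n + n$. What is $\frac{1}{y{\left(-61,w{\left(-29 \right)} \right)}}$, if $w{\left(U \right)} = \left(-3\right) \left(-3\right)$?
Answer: $\frac{1}{639} \approx 0.0015649$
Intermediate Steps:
$w{\left(U \right)} = 9$
$y{\left(b,n \right)} = n + n \left(n - b\right)$ ($y{\left(b,n \right)} = \left(n - b\right) n + n = n \left(n - b\right) + n = n + n \left(n - b\right)$)
$\frac{1}{y{\left(-61,w{\left(-29 \right)} \right)}} = \frac{1}{9 \left(1 + 9 - -61\right)} = \frac{1}{9 \left(1 + 9 + 61\right)} = \frac{1}{9 \cdot 71} = \frac{1}{639}$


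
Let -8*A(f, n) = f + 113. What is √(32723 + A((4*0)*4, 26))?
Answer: √523342/4 ≈ 180.86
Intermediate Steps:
A(f, n) = -113/8 - f/8 (A(f, n) = -(f + 113)/8 = -(113 + f)/8 = -113/8 - f/8)
√(32723 + A((4*0)*4, 26)) = √(32723 + (-113/8 - 4*0*4/8)) = √(32723 + (-113/8 - 0*4)) = √(32723 + (-113/8 - ⅛*0)) = √(32723 + (-113/8 + 0)) = √(32723 - 113/8) = √(261671/8) = √523342/4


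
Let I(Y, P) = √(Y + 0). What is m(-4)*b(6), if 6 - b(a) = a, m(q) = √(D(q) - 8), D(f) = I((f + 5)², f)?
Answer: 0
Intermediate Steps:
I(Y, P) = √Y
D(f) = √((5 + f)²) (D(f) = √((f + 5)²) = √((5 + f)²))
m(q) = √(-8 + √((5 + q)²)) (m(q) = √(√((5 + q)²) - 8) = √(-8 + √((5 + q)²)))
b(a) = 6 - a
m(-4)*b(6) = √(-8 + √((5 - 4)²))*(6 - 1*6) = √(-8 + √(1²))*(6 - 6) = √(-8 + √1)*0 = √(-8 + 1)*0 = √(-7)*0 = (I*√7)*0 = 0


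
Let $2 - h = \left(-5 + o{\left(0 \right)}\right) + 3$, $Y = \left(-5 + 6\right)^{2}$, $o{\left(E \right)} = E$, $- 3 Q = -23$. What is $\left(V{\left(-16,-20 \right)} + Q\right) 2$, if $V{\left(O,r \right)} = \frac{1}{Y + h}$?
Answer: $\frac{236}{15} \approx 15.733$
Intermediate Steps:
$Q = \frac{23}{3}$ ($Q = \left(- \frac{1}{3}\right) \left(-23\right) = \frac{23}{3} \approx 7.6667$)
$Y = 1$ ($Y = 1^{2} = 1$)
$h = 4$ ($h = 2 - \left(\left(-5 + 0\right) + 3\right) = 2 - \left(-5 + 3\right) = 2 - -2 = 2 + 2 = 4$)
$V{\left(O,r \right)} = \frac{1}{5}$ ($V{\left(O,r \right)} = \frac{1}{1 + 4} = \frac{1}{5}$)
$\left(V{\left(-16,-20 \right)} + Q\right) 2 = \left(\frac{1}{5} + \frac{23}{3}\right) 2 = \frac{118}{15} \cdot 2 = \frac{236}{15}$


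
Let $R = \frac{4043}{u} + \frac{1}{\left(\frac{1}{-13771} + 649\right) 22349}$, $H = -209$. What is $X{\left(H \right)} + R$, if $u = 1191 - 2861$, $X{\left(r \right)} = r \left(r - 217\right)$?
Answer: $\frac{7424526775571125271}{83392059934935} \approx 89032.0$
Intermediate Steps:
$X{\left(r \right)} = r \left(-217 + r\right)$
$u = -1670$
$R = - \frac{201888675877519}{83392059934935}$ ($R = \frac{4043}{-1670} + \frac{1}{\left(\frac{1}{-13771} + 649\right) 22349} = 4043 \left(- \frac{1}{1670}\right) + \frac{1}{- \frac{1}{13771} + 649} \cdot \frac{1}{22349} = - \frac{4043}{1670} + \frac{1}{\frac{8937378}{13771}} \cdot \frac{1}{22349} = - \frac{4043}{1670} + \frac{13771}{8937378} \cdot \frac{1}{22349} = - \frac{4043}{1670} + \frac{13771}{199741460922} = - \frac{201888675877519}{83392059934935} \approx -2.421$)
$X{\left(H \right)} + R = - 209 \left(-217 - 209\right) - \frac{201888675877519}{83392059934935} = \left(-209\right) \left(-426\right) - \frac{201888675877519}{83392059934935} = 89034 - \frac{201888675877519}{83392059934935} = \frac{7424526775571125271}{83392059934935}$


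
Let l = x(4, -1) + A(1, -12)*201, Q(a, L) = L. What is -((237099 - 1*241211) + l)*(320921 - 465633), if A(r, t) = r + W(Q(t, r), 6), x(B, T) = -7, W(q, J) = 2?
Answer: -508807392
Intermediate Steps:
A(r, t) = 2 + r (A(r, t) = r + 2 = 2 + r)
l = 596 (l = -7 + (2 + 1)*201 = -7 + 3*201 = -7 + 603 = 596)
-((237099 - 1*241211) + l)*(320921 - 465633) = -((237099 - 1*241211) + 596)*(320921 - 465633) = -((237099 - 241211) + 596)*(-144712) = -(-4112 + 596)*(-144712) = -(-3516)*(-144712) = -1*508807392 = -508807392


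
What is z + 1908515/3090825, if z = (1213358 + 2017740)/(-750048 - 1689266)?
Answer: -533129111714/753949269405 ≈ -0.70712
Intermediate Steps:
z = -1615549/1219657 (z = 3231098/(-2439314) = 3231098*(-1/2439314) = -1615549/1219657 ≈ -1.3246)
z + 1908515/3090825 = -1615549/1219657 + 1908515/3090825 = -1615549/1219657 + 1908515*(1/3090825) = -1615549/1219657 + 381703/618165 = -533129111714/753949269405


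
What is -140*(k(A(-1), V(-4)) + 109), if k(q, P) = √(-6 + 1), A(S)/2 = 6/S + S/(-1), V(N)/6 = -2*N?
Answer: -15260 - 140*I*√5 ≈ -15260.0 - 313.05*I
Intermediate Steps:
V(N) = -12*N (V(N) = 6*(-2*N) = -12*N)
A(S) = -2*S + 12/S (A(S) = 2*(6/S + S/(-1)) = 2*(6/S + S*(-1)) = 2*(6/S - S) = 2*(-S + 6/S) = -2*S + 12/S)
k(q, P) = I*√5 (k(q, P) = √(-5) = I*√5)
-140*(k(A(-1), V(-4)) + 109) = -140*(I*√5 + 109) = -140*(109 + I*√5) = -15260 - 140*I*√5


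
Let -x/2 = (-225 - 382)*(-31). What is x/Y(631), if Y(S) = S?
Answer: -37634/631 ≈ -59.642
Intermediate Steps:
x = -37634 (x = -2*(-225 - 382)*(-31) = -(-1214)*(-31) = -2*18817 = -37634)
x/Y(631) = -37634/631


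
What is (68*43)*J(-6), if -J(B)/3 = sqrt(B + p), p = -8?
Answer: -8772*I*sqrt(14) ≈ -32822.0*I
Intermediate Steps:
J(B) = -3*sqrt(-8 + B) (J(B) = -3*sqrt(B - 8) = -3*sqrt(-8 + B))
(68*43)*J(-6) = (68*43)*(-3*sqrt(-8 - 6)) = 2924*(-3*I*sqrt(14)) = -8772*I*sqrt(14)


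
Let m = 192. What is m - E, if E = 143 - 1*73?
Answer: 122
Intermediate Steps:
E = 70 (E = 143 - 73 = 70)
m - E = 192 - 1*70 = 192 - 70 = 122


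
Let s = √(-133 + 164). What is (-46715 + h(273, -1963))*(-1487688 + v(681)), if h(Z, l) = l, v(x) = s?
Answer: 72417676464 - 48678*√31 ≈ 7.2417e+10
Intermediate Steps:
s = √31 ≈ 5.5678
v(x) = √31
(-46715 + h(273, -1963))*(-1487688 + v(681)) = (-46715 - 1963)*(-1487688 + √31) = -48678*(-1487688 + √31) = 72417676464 - 48678*√31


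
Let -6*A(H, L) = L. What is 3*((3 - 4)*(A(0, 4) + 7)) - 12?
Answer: -31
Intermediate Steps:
A(H, L) = -L/6
3*((3 - 4)*(A(0, 4) + 7)) - 12 = 3*((3 - 4)*(-1/6*4 + 7)) - 12 = 3*(-(-2/3 + 7)) - 12 = 3*(-1*19/3) - 12 = 3*(-19/3) - 12 = -19 - 12 = -31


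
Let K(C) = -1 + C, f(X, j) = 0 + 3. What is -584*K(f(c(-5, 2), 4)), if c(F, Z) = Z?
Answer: -1168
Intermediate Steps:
f(X, j) = 3
-584*K(f(c(-5, 2), 4)) = -584*(-1 + 3) = -584*2 = -1168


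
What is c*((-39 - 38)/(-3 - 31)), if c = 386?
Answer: 14861/17 ≈ 874.18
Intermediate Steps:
c*((-39 - 38)/(-3 - 31)) = 386*((-39 - 38)/(-3 - 31)) = 386*(-77/(-34)) = 386*(-77*(-1/34)) = 386*(77/34) = 14861/17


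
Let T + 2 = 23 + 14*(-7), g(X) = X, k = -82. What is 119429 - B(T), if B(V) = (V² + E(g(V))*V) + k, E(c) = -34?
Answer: 110964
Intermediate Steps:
T = -77 (T = -2 + (23 + 14*(-7)) = -2 + (23 - 98) = -2 - 75 = -77)
B(V) = -82 + V² - 34*V (B(V) = (V² - 34*V) - 82 = -82 + V² - 34*V)
119429 - B(T) = 119429 - (-82 + (-77)² - 34*(-77)) = 119429 - (-82 + 5929 + 2618) = 119429 - 1*8465 = 119429 - 8465 = 110964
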